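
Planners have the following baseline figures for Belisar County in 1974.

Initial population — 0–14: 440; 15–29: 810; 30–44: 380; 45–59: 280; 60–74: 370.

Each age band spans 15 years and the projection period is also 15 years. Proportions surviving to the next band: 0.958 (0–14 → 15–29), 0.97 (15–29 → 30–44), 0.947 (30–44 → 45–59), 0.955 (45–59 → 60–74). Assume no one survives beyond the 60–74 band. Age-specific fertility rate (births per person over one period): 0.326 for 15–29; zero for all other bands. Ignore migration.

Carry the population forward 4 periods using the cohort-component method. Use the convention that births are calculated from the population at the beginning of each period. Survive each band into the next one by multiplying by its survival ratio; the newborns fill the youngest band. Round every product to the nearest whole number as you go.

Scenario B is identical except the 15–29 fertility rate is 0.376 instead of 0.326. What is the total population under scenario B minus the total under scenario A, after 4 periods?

95

— Period 1 —
Births: 810 × 0.326 = 264
15–29: 440 × 0.958 = 422
30–44: 810 × 0.97 = 786
45–59: 380 × 0.947 = 360
60–74: 280 × 0.955 = 267
Giving 264 / 422 / 786 / 360 / 267.
— Period 2 —
Births: 422 × 0.326 = 138
15–29: 264 × 0.958 = 253
30–44: 422 × 0.97 = 409
45–59: 786 × 0.947 = 744
60–74: 360 × 0.955 = 344
Giving 138 / 253 / 409 / 744 / 344.
— Period 3 —
Births: 253 × 0.326 = 82
15–29: 138 × 0.958 = 132
30–44: 253 × 0.97 = 245
45–59: 409 × 0.947 = 387
60–74: 744 × 0.955 = 711
Giving 82 / 132 / 245 / 387 / 711.
— Period 4 —
Births: 132 × 0.326 = 43
15–29: 82 × 0.958 = 79
30–44: 132 × 0.97 = 128
45–59: 245 × 0.947 = 232
60–74: 387 × 0.955 = 370
Giving 43 / 79 / 128 / 232 / 370.
Scenario A total after 4 periods: 852
Scenario B projection —
— Period 1 —
Births: 810 × 0.376 = 305
15–29: 440 × 0.958 = 422
30–44: 810 × 0.97 = 786
45–59: 380 × 0.947 = 360
60–74: 280 × 0.955 = 267
Giving 305 / 422 / 786 / 360 / 267.
— Period 2 —
Births: 422 × 0.376 = 159
15–29: 305 × 0.958 = 292
30–44: 422 × 0.97 = 409
45–59: 786 × 0.947 = 744
60–74: 360 × 0.955 = 344
Giving 159 / 292 / 409 / 744 / 344.
— Period 3 —
Births: 292 × 0.376 = 110
15–29: 159 × 0.958 = 152
30–44: 292 × 0.97 = 283
45–59: 409 × 0.947 = 387
60–74: 744 × 0.955 = 711
Giving 110 / 152 / 283 / 387 / 711.
— Period 4 —
Births: 152 × 0.376 = 57
15–29: 110 × 0.958 = 105
30–44: 152 × 0.97 = 147
45–59: 283 × 0.947 = 268
60–74: 387 × 0.955 = 370
Giving 57 / 105 / 147 / 268 / 370.
Scenario B total after 4 periods: 947
Difference B − A = 947 − 852 = 95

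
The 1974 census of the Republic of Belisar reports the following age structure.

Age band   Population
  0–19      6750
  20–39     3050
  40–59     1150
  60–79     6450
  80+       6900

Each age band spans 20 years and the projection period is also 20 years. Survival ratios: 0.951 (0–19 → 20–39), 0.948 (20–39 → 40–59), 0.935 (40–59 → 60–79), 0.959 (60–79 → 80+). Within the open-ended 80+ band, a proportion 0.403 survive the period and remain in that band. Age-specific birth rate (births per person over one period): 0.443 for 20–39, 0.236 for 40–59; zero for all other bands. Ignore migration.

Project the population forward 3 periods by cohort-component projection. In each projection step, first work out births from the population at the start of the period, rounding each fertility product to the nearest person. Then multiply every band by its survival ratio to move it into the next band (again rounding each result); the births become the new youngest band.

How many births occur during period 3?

[period 1]
Births: 3050 × 0.443 = 1351 ; 1150 × 0.236 = 271 ⇒ total 1622
20–39: 6750 × 0.951 = 6419
40–59: 3050 × 0.948 = 2891
60–79: 1150 × 0.935 = 1075
80+: 6450 × 0.959 + 6900 × 0.403 = 6186 + 2781 = 8967
End of period: [1622, 6419, 2891, 1075, 8967]
[period 2]
Births: 6419 × 0.443 = 2844 ; 2891 × 0.236 = 682 ⇒ total 3526
20–39: 1622 × 0.951 = 1543
40–59: 6419 × 0.948 = 6085
60–79: 2891 × 0.935 = 2703
80+: 1075 × 0.959 + 8967 × 0.403 = 1031 + 3614 = 4645
End of period: [3526, 1543, 6085, 2703, 4645]
[period 3]
Births: 1543 × 0.443 = 684 ; 6085 × 0.236 = 1436 ⇒ total 2120
20–39: 3526 × 0.951 = 3353
40–59: 1543 × 0.948 = 1463
60–79: 6085 × 0.935 = 5689
80+: 2703 × 0.959 + 4645 × 0.403 = 2592 + 1872 = 4464
End of period: [2120, 3353, 1463, 5689, 4464]

2120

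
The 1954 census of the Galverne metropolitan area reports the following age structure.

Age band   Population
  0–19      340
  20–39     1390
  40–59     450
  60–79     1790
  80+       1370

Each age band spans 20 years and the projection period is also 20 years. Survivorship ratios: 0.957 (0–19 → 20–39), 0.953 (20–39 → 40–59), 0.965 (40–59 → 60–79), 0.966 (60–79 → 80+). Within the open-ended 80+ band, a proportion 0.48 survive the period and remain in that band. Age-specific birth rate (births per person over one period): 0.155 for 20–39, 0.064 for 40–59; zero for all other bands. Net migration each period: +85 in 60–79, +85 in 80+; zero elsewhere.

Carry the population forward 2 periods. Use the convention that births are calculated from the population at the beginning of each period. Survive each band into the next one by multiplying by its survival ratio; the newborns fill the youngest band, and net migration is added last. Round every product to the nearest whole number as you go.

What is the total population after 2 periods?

3816

Numbering the groups 1..5 from youngest to oldest:
— Period 1 —
Births: 1390 * 0.155 = 215, 450 * 0.064 = 29 → total 244
Group 2: 340 * 0.957 = 325
Group 3: 1390 * 0.953 = 1325
Group 4: 450 * 0.965 = 434
Group 5: 1790 * 0.966 + 1370 * 0.48 = 1729 + 658 = 2387
Net migration: Group 4 + 85 → 519; Group 5 + 85 → 2472
Giving 244 / 325 / 1325 / 519 / 2472.
— Period 2 —
Births: 325 * 0.155 = 50, 1325 * 0.064 = 85 → total 135
Group 2: 244 * 0.957 = 234
Group 3: 325 * 0.953 = 310
Group 4: 1325 * 0.965 = 1279
Group 5: 519 * 0.966 + 2472 * 0.48 = 501 + 1187 = 1688
Net migration: Group 4 + 85 → 1364; Group 5 + 85 → 1773
Giving 135 / 234 / 310 / 1364 / 1773.
Total after period 2: 135 + 234 + 310 + 1364 + 1773 = 3816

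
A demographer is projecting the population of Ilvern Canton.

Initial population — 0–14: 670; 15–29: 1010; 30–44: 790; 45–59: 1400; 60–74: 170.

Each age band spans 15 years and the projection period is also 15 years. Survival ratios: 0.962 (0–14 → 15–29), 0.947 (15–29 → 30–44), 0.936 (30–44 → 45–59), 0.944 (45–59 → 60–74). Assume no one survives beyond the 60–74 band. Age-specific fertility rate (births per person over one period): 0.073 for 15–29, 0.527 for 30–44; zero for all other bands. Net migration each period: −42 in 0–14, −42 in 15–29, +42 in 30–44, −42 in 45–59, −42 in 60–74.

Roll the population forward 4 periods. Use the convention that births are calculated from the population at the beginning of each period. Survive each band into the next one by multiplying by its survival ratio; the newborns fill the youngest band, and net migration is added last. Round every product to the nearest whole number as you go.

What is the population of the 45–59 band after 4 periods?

342

Let group 1 be 0–14 through group 5 = 60–74.
After projecting period 1:
Births: 1010 × 0.073 = 74, 790 × 0.527 = 416 — total 490
Group 2: 670 × 0.962 = 645
Group 3: 1010 × 0.947 = 956
Group 4: 790 × 0.936 = 739
Group 5: 1400 × 0.944 = 1322
Net migration: Group 1 − 42 → 448; Group 2 − 42 → 603; Group 3 + 42 → 998; Group 4 − 42 → 697; Group 5 − 42 → 1280
Giving 448 / 603 / 998 / 697 / 1280.
After projecting period 2:
Births: 603 × 0.073 = 44, 998 × 0.527 = 526 — total 570
Group 2: 448 × 0.962 = 431
Group 3: 603 × 0.947 = 571
Group 4: 998 × 0.936 = 934
Group 5: 697 × 0.944 = 658
Net migration: Group 1 − 42 → 528; Group 2 − 42 → 389; Group 3 + 42 → 613; Group 4 − 42 → 892; Group 5 − 42 → 616
Giving 528 / 389 / 613 / 892 / 616.
After projecting period 3:
Births: 389 × 0.073 = 28, 613 × 0.527 = 323 — total 351
Group 2: 528 × 0.962 = 508
Group 3: 389 × 0.947 = 368
Group 4: 613 × 0.936 = 574
Group 5: 892 × 0.944 = 842
Net migration: Group 1 − 42 → 309; Group 2 − 42 → 466; Group 3 + 42 → 410; Group 4 − 42 → 532; Group 5 − 42 → 800
Giving 309 / 466 / 410 / 532 / 800.
After projecting period 4:
Births: 466 × 0.073 = 34, 410 × 0.527 = 216 — total 250
Group 2: 309 × 0.962 = 297
Group 3: 466 × 0.947 = 441
Group 4: 410 × 0.936 = 384
Group 5: 532 × 0.944 = 502
Net migration: Group 1 − 42 → 208; Group 2 − 42 → 255; Group 3 + 42 → 483; Group 4 − 42 → 342; Group 5 − 42 → 460
Giving 208 / 255 / 483 / 342 / 460.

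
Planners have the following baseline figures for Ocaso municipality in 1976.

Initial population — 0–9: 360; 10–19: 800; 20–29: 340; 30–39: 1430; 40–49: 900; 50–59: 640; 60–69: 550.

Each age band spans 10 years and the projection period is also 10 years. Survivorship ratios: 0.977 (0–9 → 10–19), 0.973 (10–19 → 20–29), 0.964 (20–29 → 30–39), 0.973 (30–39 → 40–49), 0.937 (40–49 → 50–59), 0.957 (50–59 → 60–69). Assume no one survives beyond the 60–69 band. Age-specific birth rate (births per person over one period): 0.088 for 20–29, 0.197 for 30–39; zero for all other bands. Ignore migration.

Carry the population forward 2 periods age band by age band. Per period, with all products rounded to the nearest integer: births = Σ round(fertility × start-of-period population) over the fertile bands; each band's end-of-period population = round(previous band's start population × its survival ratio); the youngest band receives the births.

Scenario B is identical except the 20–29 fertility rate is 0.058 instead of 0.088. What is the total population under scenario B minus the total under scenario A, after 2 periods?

-33

Call the groups 1 to 7, youngest first.
Period 1.
Births: 340 × 0.088 = 30  |  1430 × 0.197 = 282 → 312
Group 2: 360 × 0.977 = 352
Group 3: 800 × 0.973 = 778
Group 4: 340 × 0.964 = 328
Group 5: 1430 × 0.973 = 1391
Group 6: 900 × 0.937 = 843
Group 7: 640 × 0.957 = 612
Giving 312 / 352 / 778 / 328 / 1391 / 843 / 612.
Period 2.
Births: 778 × 0.088 = 68  |  328 × 0.197 = 65 → 133
Group 2: 312 × 0.977 = 305
Group 3: 352 × 0.973 = 342
Group 4: 778 × 0.964 = 750
Group 5: 328 × 0.973 = 319
Group 6: 1391 × 0.937 = 1303
Group 7: 843 × 0.957 = 807
Giving 133 / 305 / 342 / 750 / 319 / 1303 / 807.
Scenario A total after 2 periods: 3959
Scenario B projection —
Period 1.
Births: 340 × 0.058 = 20  |  1430 × 0.197 = 282 → 302
Group 2: 360 × 0.977 = 352
Group 3: 800 × 0.973 = 778
Group 4: 340 × 0.964 = 328
Group 5: 1430 × 0.973 = 1391
Group 6: 900 × 0.937 = 843
Group 7: 640 × 0.957 = 612
Giving 302 / 352 / 778 / 328 / 1391 / 843 / 612.
Period 2.
Births: 778 × 0.058 = 45  |  328 × 0.197 = 65 → 110
Group 2: 302 × 0.977 = 295
Group 3: 352 × 0.973 = 342
Group 4: 778 × 0.964 = 750
Group 5: 328 × 0.973 = 319
Group 6: 1391 × 0.937 = 1303
Group 7: 843 × 0.957 = 807
Giving 110 / 295 / 342 / 750 / 319 / 1303 / 807.
Scenario B total after 2 periods: 3926
Difference B − A = 3926 − 3959 = -33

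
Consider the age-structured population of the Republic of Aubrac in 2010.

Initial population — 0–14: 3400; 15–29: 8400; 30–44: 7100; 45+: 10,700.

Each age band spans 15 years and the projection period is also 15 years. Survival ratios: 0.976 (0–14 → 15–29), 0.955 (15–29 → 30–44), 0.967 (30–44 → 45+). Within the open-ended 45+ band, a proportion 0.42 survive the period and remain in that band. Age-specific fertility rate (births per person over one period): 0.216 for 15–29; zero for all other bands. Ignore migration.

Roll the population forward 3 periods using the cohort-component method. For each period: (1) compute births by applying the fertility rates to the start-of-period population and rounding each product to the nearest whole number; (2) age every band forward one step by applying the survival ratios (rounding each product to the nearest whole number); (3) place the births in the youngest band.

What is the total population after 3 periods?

Period 1:
Births: 8400 × 0.216 = 1814
15–29: 3400 × 0.976 = 3318
30–44: 8400 × 0.955 = 8022
45+: 7100 × 0.967 + 10700 × 0.42 = 6866 + 4494 = 11360
Population now: 0–14=1814, 15–29=3318, 30–44=8022, 45+=11360
Period 2:
Births: 3318 × 0.216 = 717
15–29: 1814 × 0.976 = 1770
30–44: 3318 × 0.955 = 3169
45+: 8022 × 0.967 + 11360 × 0.42 = 7757 + 4771 = 12528
Population now: 0–14=717, 15–29=1770, 30–44=3169, 45+=12528
Period 3:
Births: 1770 × 0.216 = 382
15–29: 717 × 0.976 = 700
30–44: 1770 × 0.955 = 1690
45+: 3169 × 0.967 + 12528 × 0.42 = 3064 + 5262 = 8326
Population now: 0–14=382, 15–29=700, 30–44=1690, 45+=8326
Total after period 3: 382 + 700 + 1690 + 8326 = 11098

11098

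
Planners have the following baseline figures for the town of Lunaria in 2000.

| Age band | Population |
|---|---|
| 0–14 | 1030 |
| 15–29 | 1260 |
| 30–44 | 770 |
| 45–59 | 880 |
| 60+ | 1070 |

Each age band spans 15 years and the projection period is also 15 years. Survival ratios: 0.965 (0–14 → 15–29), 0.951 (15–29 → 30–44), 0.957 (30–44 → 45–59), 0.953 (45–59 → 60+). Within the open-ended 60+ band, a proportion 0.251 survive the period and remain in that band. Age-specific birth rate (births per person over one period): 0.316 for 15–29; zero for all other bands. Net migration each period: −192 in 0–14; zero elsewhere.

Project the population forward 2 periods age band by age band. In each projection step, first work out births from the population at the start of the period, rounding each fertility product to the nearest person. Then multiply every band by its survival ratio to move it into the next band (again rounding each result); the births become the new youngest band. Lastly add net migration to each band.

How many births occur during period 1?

— Period 1 —
Births: 1260 * 0.316 = 398
15–29: 1030 * 0.965 = 994
30–44: 1260 * 0.951 = 1198
45–59: 770 * 0.957 = 737
60+: 880 * 0.953 + 1070 * 0.251 = 839 + 269 = 1108
Net migration: 0–14 − 192 → 206
Population now: 0–14=206, 15–29=994, 30–44=1198, 45–59=737, 60+=1108

398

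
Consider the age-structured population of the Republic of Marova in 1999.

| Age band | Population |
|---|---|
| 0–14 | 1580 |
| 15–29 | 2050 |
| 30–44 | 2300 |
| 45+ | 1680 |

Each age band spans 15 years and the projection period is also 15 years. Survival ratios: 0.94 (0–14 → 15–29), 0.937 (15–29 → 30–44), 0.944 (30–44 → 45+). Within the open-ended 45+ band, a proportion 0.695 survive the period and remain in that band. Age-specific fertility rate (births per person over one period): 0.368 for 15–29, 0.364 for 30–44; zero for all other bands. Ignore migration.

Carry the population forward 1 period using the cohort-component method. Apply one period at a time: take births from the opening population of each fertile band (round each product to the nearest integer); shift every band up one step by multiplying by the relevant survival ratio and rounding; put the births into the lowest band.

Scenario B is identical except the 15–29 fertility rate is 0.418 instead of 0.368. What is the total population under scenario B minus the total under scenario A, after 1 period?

103

After projecting period 1:
Births: 2050 * 0.368 = 754, 2300 * 0.364 = 837 ⇒ total 1591
15–29: 1580 * 0.94 = 1485
30–44: 2050 * 0.937 = 1921
45+: 2300 * 0.944 + 1680 * 0.695 = 2171 + 1168 = 3339
Giving 1591 / 1485 / 1921 / 3339.
Scenario A total after 1 period: 8336
Scenario B projection —
After projecting period 1:
Births: 2050 * 0.418 = 857, 2300 * 0.364 = 837 ⇒ total 1694
15–29: 1580 * 0.94 = 1485
30–44: 2050 * 0.937 = 1921
45+: 2300 * 0.944 + 1680 * 0.695 = 2171 + 1168 = 3339
Giving 1694 / 1485 / 1921 / 3339.
Scenario B total after 1 period: 8439
Difference B − A = 8439 − 8336 = 103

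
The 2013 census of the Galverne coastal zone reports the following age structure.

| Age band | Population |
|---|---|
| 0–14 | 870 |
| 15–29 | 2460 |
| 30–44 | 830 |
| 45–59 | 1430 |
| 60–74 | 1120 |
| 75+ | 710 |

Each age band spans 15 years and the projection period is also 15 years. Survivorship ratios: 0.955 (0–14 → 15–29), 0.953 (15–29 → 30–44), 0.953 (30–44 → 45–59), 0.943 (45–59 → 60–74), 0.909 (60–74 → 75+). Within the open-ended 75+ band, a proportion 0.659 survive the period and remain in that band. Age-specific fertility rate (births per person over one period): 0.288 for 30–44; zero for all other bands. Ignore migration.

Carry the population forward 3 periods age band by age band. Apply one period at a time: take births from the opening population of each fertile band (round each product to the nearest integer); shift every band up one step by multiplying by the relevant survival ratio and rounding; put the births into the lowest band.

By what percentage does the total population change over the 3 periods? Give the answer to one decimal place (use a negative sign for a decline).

(Groups numbered youngest = 1 to oldest = 6.)
After projecting period 1:
Births: 830 * 0.288 = 239
Group 2: 870 * 0.955 = 831
Group 3: 2460 * 0.953 = 2344
Group 4: 830 * 0.953 = 791
Group 5: 1430 * 0.943 = 1348
Group 6: 1120 * 0.909 + 710 * 0.659 = 1018 + 468 = 1486
End of period: [239, 831, 2344, 791, 1348, 1486]
After projecting period 2:
Births: 2344 * 0.288 = 675
Group 2: 239 * 0.955 = 228
Group 3: 831 * 0.953 = 792
Group 4: 2344 * 0.953 = 2234
Group 5: 791 * 0.943 = 746
Group 6: 1348 * 0.909 + 1486 * 0.659 = 1225 + 979 = 2204
End of period: [675, 228, 792, 2234, 746, 2204]
After projecting period 3:
Births: 792 * 0.288 = 228
Group 2: 675 * 0.955 = 645
Group 3: 228 * 0.953 = 217
Group 4: 792 * 0.953 = 755
Group 5: 2234 * 0.943 = 2107
Group 6: 746 * 0.909 + 2204 * 0.659 = 678 + 1452 = 2130
End of period: [228, 645, 217, 755, 2107, 2130]
Total: 7420 → 6082; change = -1338; percentage change = -18.0%

-18.0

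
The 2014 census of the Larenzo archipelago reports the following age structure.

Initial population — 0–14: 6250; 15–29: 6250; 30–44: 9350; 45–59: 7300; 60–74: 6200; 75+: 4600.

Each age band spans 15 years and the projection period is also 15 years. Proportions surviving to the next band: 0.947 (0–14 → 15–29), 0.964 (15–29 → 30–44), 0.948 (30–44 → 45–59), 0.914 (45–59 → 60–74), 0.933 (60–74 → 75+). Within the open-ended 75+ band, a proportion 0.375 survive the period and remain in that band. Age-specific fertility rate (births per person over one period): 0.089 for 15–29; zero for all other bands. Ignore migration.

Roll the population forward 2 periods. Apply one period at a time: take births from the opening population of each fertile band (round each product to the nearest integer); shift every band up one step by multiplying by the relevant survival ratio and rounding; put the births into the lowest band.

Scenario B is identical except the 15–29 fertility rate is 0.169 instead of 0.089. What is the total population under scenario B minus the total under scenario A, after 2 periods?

Call the groups 1 to 6, youngest first.
Period 1:
Births: 6250 * 0.089 = 556
Group 2: 6250 * 0.947 = 5919
Group 3: 6250 * 0.964 = 6025
Group 4: 9350 * 0.948 = 8864
Group 5: 7300 * 0.914 = 6672
Group 6: 6200 * 0.933 + 4600 * 0.375 = 5785 + 1725 = 7510
End of period: [556, 5919, 6025, 8864, 6672, 7510]
Period 2:
Births: 5919 * 0.089 = 527
Group 2: 556 * 0.947 = 527
Group 3: 5919 * 0.964 = 5706
Group 4: 6025 * 0.948 = 5712
Group 5: 8864 * 0.914 = 8102
Group 6: 6672 * 0.933 + 7510 * 0.375 = 6225 + 2816 = 9041
End of period: [527, 527, 5706, 5712, 8102, 9041]
Scenario A total after 2 periods: 29615
Scenario B projection —
Period 1:
Births: 6250 * 0.169 = 1056
Group 2: 6250 * 0.947 = 5919
Group 3: 6250 * 0.964 = 6025
Group 4: 9350 * 0.948 = 8864
Group 5: 7300 * 0.914 = 6672
Group 6: 6200 * 0.933 + 4600 * 0.375 = 5785 + 1725 = 7510
End of period: [1056, 5919, 6025, 8864, 6672, 7510]
Period 2:
Births: 5919 * 0.169 = 1000
Group 2: 1056 * 0.947 = 1000
Group 3: 5919 * 0.964 = 5706
Group 4: 6025 * 0.948 = 5712
Group 5: 8864 * 0.914 = 8102
Group 6: 6672 * 0.933 + 7510 * 0.375 = 6225 + 2816 = 9041
End of period: [1000, 1000, 5706, 5712, 8102, 9041]
Scenario B total after 2 periods: 30561
Difference B − A = 30561 − 29615 = 946

946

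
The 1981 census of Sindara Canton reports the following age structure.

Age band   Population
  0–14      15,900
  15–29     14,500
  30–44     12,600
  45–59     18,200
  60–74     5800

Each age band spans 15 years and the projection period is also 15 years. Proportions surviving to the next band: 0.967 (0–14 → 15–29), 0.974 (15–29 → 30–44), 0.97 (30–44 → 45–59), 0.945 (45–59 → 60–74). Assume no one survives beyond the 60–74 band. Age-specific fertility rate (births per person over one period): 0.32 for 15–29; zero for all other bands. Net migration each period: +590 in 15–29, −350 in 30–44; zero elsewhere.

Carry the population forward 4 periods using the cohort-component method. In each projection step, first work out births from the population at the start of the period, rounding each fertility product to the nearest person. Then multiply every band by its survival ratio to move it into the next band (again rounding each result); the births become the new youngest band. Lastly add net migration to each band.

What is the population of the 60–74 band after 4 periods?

13933

[period 1]
Births: 14500 * 0.32 = 4640
15–29: 15900 * 0.967 = 15375
30–44: 14500 * 0.974 = 14123
45–59: 12600 * 0.97 = 12222
60–74: 18200 * 0.945 = 17199
Net migration: 15–29 + 590 → 15965; 30–44 − 350 → 13773
End of period: [4640, 15965, 13773, 12222, 17199]
[period 2]
Births: 15965 * 0.32 = 5109
15–29: 4640 * 0.967 = 4487
30–44: 15965 * 0.974 = 15550
45–59: 13773 * 0.97 = 13360
60–74: 12222 * 0.945 = 11550
Net migration: 15–29 + 590 → 5077; 30–44 − 350 → 15200
End of period: [5109, 5077, 15200, 13360, 11550]
[period 3]
Births: 5077 * 0.32 = 1625
15–29: 5109 * 0.967 = 4940
30–44: 5077 * 0.974 = 4945
45–59: 15200 * 0.97 = 14744
60–74: 13360 * 0.945 = 12625
Net migration: 15–29 + 590 → 5530; 30–44 − 350 → 4595
End of period: [1625, 5530, 4595, 14744, 12625]
[period 4]
Births: 5530 * 0.32 = 1770
15–29: 1625 * 0.967 = 1571
30–44: 5530 * 0.974 = 5386
45–59: 4595 * 0.97 = 4457
60–74: 14744 * 0.945 = 13933
Net migration: 15–29 + 590 → 2161; 30–44 − 350 → 5036
End of period: [1770, 2161, 5036, 4457, 13933]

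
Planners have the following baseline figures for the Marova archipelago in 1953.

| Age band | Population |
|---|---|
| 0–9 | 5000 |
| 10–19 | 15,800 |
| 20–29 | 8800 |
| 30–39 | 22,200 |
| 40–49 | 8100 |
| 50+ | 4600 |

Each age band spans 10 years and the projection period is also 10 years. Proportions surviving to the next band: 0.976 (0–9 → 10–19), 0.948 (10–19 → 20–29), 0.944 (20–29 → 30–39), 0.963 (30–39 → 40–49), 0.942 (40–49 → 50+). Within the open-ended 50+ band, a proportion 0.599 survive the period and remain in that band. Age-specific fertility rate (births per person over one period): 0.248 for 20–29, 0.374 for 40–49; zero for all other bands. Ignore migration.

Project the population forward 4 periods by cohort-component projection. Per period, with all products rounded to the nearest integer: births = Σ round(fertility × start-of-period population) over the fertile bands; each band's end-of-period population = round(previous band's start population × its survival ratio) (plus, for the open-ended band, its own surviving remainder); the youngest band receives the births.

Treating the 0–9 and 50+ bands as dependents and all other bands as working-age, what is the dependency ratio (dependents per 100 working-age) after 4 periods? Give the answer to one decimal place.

Call the groups 1 to 6, youngest first.
— Period 1 —
Births: 8800 × 0.248 = 2182  |  8100 × 0.374 = 3029 ⇒ total 5211
Group 2: 5000 × 0.976 = 4880
Group 3: 15800 × 0.948 = 14978
Group 4: 8800 × 0.944 = 8307
Group 5: 22200 × 0.963 = 21379
Group 6: 8100 × 0.942 + 4600 × 0.599 = 7630 + 2755 = 10385
→ [5211, 4880, 14978, 8307, 21379, 10385]
— Period 2 —
Births: 14978 × 0.248 = 3715  |  21379 × 0.374 = 7996 ⇒ total 11711
Group 2: 5211 × 0.976 = 5086
Group 3: 4880 × 0.948 = 4626
Group 4: 14978 × 0.944 = 14139
Group 5: 8307 × 0.963 = 8000
Group 6: 21379 × 0.942 + 10385 × 0.599 = 20139 + 6221 = 26360
→ [11711, 5086, 4626, 14139, 8000, 26360]
— Period 3 —
Births: 4626 × 0.248 = 1147  |  8000 × 0.374 = 2992 ⇒ total 4139
Group 2: 11711 × 0.976 = 11430
Group 3: 5086 × 0.948 = 4822
Group 4: 4626 × 0.944 = 4367
Group 5: 14139 × 0.963 = 13616
Group 6: 8000 × 0.942 + 26360 × 0.599 = 7536 + 15790 = 23326
→ [4139, 11430, 4822, 4367, 13616, 23326]
— Period 4 —
Births: 4822 × 0.248 = 1196  |  13616 × 0.374 = 5092 ⇒ total 6288
Group 2: 4139 × 0.976 = 4040
Group 3: 11430 × 0.948 = 10836
Group 4: 4822 × 0.944 = 4552
Group 5: 4367 × 0.963 = 4205
Group 6: 13616 × 0.942 + 23326 × 0.599 = 12826 + 13972 = 26798
→ [6288, 4040, 10836, 4552, 4205, 26798]
Dependents (band 0–9 + band 50+) = 6288 + 26798 = 33086; working-age = 23633; ratio = 33086/23633 × 100 = 140.0

140.0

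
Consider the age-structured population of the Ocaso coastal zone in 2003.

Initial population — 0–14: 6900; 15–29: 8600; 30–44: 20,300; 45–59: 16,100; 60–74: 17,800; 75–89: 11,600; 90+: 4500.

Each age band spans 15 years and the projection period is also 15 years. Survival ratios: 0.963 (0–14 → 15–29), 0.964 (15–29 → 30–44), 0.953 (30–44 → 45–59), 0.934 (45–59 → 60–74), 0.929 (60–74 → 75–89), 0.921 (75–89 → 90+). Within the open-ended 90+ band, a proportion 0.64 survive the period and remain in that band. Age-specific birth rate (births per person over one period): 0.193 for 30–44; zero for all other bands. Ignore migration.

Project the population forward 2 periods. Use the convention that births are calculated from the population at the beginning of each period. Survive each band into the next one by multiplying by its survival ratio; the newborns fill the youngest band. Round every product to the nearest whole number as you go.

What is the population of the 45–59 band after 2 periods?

— Period 1 —
Births: 20300 × 0.193 = 3918
15–29: 6900 × 0.963 = 6645
30–44: 8600 × 0.964 = 8290
45–59: 20300 × 0.953 = 19346
60–74: 16100 × 0.934 = 15037
75–89: 17800 × 0.929 = 16536
90+: 11600 × 0.921 + 4500 × 0.64 = 10684 + 2880 = 13564
End of period: [3918, 6645, 8290, 19346, 15037, 16536, 13564]
— Period 2 —
Births: 8290 × 0.193 = 1600
15–29: 3918 × 0.963 = 3773
30–44: 6645 × 0.964 = 6406
45–59: 8290 × 0.953 = 7900
60–74: 19346 × 0.934 = 18069
75–89: 15037 × 0.929 = 13969
90+: 16536 × 0.921 + 13564 × 0.64 = 15230 + 8681 = 23911
End of period: [1600, 3773, 6406, 7900, 18069, 13969, 23911]

7900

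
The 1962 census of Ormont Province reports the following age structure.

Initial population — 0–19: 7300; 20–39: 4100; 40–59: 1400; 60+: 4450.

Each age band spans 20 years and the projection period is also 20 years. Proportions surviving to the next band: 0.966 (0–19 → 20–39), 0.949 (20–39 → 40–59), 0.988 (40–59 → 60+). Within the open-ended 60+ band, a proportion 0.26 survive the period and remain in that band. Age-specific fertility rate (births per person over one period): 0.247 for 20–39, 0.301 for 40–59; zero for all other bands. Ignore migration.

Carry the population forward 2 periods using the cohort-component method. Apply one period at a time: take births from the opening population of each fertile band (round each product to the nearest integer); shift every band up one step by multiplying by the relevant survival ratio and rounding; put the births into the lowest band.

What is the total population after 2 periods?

Period 1.
Births: 4100 * 0.247 = 1013 ; 1400 * 0.301 = 421 → 1434
20–39: 7300 * 0.966 = 7052
40–59: 4100 * 0.949 = 3891
60+: 1400 * 0.988 + 4450 * 0.26 = 1383 + 1157 = 2540
End of period: [1434, 7052, 3891, 2540]
Period 2.
Births: 7052 * 0.247 = 1742 ; 3891 * 0.301 = 1171 → 2913
20–39: 1434 * 0.966 = 1385
40–59: 7052 * 0.949 = 6692
60+: 3891 * 0.988 + 2540 * 0.26 = 3844 + 660 = 4504
End of period: [2913, 1385, 6692, 4504]
Total after period 2: 2913 + 1385 + 6692 + 4504 = 15494

15494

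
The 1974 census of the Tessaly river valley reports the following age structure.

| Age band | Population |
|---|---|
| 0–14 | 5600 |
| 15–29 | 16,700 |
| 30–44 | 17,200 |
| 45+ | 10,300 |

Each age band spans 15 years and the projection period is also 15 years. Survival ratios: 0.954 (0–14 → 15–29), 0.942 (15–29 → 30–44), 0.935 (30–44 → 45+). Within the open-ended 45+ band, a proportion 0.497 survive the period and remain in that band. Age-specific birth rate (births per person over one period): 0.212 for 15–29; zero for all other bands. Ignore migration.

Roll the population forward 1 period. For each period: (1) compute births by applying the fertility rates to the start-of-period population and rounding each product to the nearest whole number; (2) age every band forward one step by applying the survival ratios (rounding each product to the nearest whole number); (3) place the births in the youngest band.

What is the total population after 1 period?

Call the groups 1 to 4, youngest first.
— Period 1 —
Births: 16700 × 0.212 = 3540
Group 2: 5600 × 0.954 = 5342
Group 3: 16700 × 0.942 = 15731
Group 4: 17200 × 0.935 + 10300 × 0.497 = 16082 + 5119 = 21201
Giving 3540 / 5342 / 15731 / 21201.
Total after period 1: 3540 + 5342 + 15731 + 21201 = 45814

45814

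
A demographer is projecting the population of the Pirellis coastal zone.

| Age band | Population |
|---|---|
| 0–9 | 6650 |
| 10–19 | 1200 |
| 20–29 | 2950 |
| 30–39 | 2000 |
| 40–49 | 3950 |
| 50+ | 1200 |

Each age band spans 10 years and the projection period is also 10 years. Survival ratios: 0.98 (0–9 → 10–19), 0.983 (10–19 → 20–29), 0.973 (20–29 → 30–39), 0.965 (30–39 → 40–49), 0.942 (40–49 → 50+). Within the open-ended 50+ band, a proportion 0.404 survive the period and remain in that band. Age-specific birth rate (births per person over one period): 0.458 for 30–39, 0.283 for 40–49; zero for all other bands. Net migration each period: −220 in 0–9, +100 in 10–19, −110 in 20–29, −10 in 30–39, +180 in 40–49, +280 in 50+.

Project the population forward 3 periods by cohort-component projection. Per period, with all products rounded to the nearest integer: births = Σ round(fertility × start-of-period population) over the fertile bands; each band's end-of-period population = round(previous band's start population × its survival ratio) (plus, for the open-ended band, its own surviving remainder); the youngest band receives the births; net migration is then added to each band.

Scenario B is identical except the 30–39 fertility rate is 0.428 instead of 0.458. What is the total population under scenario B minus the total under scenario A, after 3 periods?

-173

Let group 1 be 0–9 through group 6 = 50+.
After projecting period 1:
Births: 2000 × 0.458 = 916  |  3950 × 0.283 = 1118 → 2034
Group 2: 6650 × 0.98 = 6517
Group 3: 1200 × 0.983 = 1180
Group 4: 2950 × 0.973 = 2870
Group 5: 2000 × 0.965 = 1930
Group 6: 3950 × 0.942 + 1200 × 0.404 = 3721 + 485 = 4206
Net migration: Group 1 − 220 → 1814; Group 2 + 100 → 6617; Group 3 − 110 → 1070; Group 4 − 10 → 2860; Group 5 + 180 → 2110; Group 6 + 280 → 4486
→ [1814, 6617, 1070, 2860, 2110, 4486]
After projecting period 2:
Births: 2860 × 0.458 = 1310  |  2110 × 0.283 = 597 → 1907
Group 2: 1814 × 0.98 = 1778
Group 3: 6617 × 0.983 = 6505
Group 4: 1070 × 0.973 = 1041
Group 5: 2860 × 0.965 = 2760
Group 6: 2110 × 0.942 + 4486 × 0.404 = 1988 + 1812 = 3800
Net migration: Group 1 − 220 → 1687; Group 2 + 100 → 1878; Group 3 − 110 → 6395; Group 4 − 10 → 1031; Group 5 + 180 → 2940; Group 6 + 280 → 4080
→ [1687, 1878, 6395, 1031, 2940, 4080]
After projecting period 3:
Births: 1031 × 0.458 = 472  |  2940 × 0.283 = 832 → 1304
Group 2: 1687 × 0.98 = 1653
Group 3: 1878 × 0.983 = 1846
Group 4: 6395 × 0.973 = 6222
Group 5: 1031 × 0.965 = 995
Group 6: 2940 × 0.942 + 4080 × 0.404 = 2769 + 1648 = 4417
Net migration: Group 1 − 220 → 1084; Group 2 + 100 → 1753; Group 3 − 110 → 1736; Group 4 − 10 → 6212; Group 5 + 180 → 1175; Group 6 + 280 → 4697
→ [1084, 1753, 1736, 6212, 1175, 4697]
Scenario A total after 3 periods: 16657
Scenario B projection —
After projecting period 1:
Births: 2000 × 0.428 = 856  |  3950 × 0.283 = 1118 → 1974
Group 2: 6650 × 0.98 = 6517
Group 3: 1200 × 0.983 = 1180
Group 4: 2950 × 0.973 = 2870
Group 5: 2000 × 0.965 = 1930
Group 6: 3950 × 0.942 + 1200 × 0.404 = 3721 + 485 = 4206
Net migration: Group 1 − 220 → 1754; Group 2 + 100 → 6617; Group 3 − 110 → 1070; Group 4 − 10 → 2860; Group 5 + 180 → 2110; Group 6 + 280 → 4486
→ [1754, 6617, 1070, 2860, 2110, 4486]
After projecting period 2:
Births: 2860 × 0.428 = 1224  |  2110 × 0.283 = 597 → 1821
Group 2: 1754 × 0.98 = 1719
Group 3: 6617 × 0.983 = 6505
Group 4: 1070 × 0.973 = 1041
Group 5: 2860 × 0.965 = 2760
Group 6: 2110 × 0.942 + 4486 × 0.404 = 1988 + 1812 = 3800
Net migration: Group 1 − 220 → 1601; Group 2 + 100 → 1819; Group 3 − 110 → 6395; Group 4 − 10 → 1031; Group 5 + 180 → 2940; Group 6 + 280 → 4080
→ [1601, 1819, 6395, 1031, 2940, 4080]
After projecting period 3:
Births: 1031 × 0.428 = 441  |  2940 × 0.283 = 832 → 1273
Group 2: 1601 × 0.98 = 1569
Group 3: 1819 × 0.983 = 1788
Group 4: 6395 × 0.973 = 6222
Group 5: 1031 × 0.965 = 995
Group 6: 2940 × 0.942 + 4080 × 0.404 = 2769 + 1648 = 4417
Net migration: Group 1 − 220 → 1053; Group 2 + 100 → 1669; Group 3 − 110 → 1678; Group 4 − 10 → 6212; Group 5 + 180 → 1175; Group 6 + 280 → 4697
→ [1053, 1669, 1678, 6212, 1175, 4697]
Scenario B total after 3 periods: 16484
Difference B − A = 16484 − 16657 = -173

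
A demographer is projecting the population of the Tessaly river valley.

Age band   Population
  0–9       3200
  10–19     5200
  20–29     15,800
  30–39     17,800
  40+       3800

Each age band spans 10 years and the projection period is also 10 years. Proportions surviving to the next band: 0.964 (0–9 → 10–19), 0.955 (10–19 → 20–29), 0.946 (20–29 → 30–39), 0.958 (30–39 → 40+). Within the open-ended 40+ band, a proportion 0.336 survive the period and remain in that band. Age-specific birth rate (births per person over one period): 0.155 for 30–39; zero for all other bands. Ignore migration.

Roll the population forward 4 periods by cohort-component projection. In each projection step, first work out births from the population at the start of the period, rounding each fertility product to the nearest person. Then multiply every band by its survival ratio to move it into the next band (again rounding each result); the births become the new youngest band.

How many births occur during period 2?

Period 1:
Births: 17800 × 0.155 = 2759
10–19: 3200 × 0.964 = 3085
20–29: 5200 × 0.955 = 4966
30–39: 15800 × 0.946 = 14947
40+: 17800 × 0.958 + 3800 × 0.336 = 17052 + 1277 = 18329
→ [2759, 3085, 4966, 14947, 18329]
Period 2:
Births: 14947 × 0.155 = 2317
10–19: 2759 × 0.964 = 2660
20–29: 3085 × 0.955 = 2946
30–39: 4966 × 0.946 = 4698
40+: 14947 × 0.958 + 18329 × 0.336 = 14319 + 6159 = 20478
→ [2317, 2660, 2946, 4698, 20478]

2317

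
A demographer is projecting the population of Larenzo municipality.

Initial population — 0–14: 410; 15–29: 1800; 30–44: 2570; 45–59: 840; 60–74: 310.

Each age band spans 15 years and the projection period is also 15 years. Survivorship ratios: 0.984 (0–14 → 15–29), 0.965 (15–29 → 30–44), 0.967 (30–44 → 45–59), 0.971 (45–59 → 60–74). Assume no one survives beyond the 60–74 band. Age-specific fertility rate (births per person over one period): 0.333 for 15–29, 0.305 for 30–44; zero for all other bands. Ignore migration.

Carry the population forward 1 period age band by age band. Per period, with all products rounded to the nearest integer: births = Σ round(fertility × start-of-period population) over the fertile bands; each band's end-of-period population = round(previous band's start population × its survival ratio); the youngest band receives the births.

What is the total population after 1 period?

[period 1]
Births: 1800 × 0.333 = 599, 2570 × 0.305 = 784 → total 1383
15–29: 410 × 0.984 = 403
30–44: 1800 × 0.965 = 1737
45–59: 2570 × 0.967 = 2485
60–74: 840 × 0.971 = 816
Giving 1383 / 403 / 1737 / 2485 / 816.
Total after period 1: 1383 + 403 + 1737 + 2485 + 816 = 6824

6824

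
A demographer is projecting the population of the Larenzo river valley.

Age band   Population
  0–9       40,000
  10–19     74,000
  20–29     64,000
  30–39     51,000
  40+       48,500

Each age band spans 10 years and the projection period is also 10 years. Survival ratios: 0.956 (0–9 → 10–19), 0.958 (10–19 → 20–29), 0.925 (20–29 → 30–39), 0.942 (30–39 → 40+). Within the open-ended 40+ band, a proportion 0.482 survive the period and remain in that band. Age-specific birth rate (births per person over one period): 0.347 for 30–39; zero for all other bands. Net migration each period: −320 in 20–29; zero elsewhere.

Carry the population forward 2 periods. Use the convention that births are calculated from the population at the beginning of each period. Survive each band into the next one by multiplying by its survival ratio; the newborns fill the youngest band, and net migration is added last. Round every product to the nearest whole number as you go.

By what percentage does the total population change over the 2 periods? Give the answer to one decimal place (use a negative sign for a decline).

(Bands numbered youngest = 1 to oldest = 5.)
Period 1:
Births: 51000 × 0.347 = 17697
Band 2: 40000 × 0.956 = 38240
Band 3: 74000 × 0.958 = 70892
Band 4: 64000 × 0.925 = 59200
Band 5: 51000 × 0.942 + 48500 × 0.482 = 48042 + 23377 = 71419
Net migration: Band 3 − 320 → 70572
End of period: [17697, 38240, 70572, 59200, 71419]
Period 2:
Births: 59200 × 0.347 = 20542
Band 2: 17697 × 0.956 = 16918
Band 3: 38240 × 0.958 = 36634
Band 4: 70572 × 0.925 = 65279
Band 5: 59200 × 0.942 + 71419 × 0.482 = 55766 + 34424 = 90190
Net migration: Band 3 − 320 → 36314
End of period: [20542, 16918, 36314, 65279, 90190]
Total: 277500 → 229243; change = -48257; percentage change = -17.4%

-17.4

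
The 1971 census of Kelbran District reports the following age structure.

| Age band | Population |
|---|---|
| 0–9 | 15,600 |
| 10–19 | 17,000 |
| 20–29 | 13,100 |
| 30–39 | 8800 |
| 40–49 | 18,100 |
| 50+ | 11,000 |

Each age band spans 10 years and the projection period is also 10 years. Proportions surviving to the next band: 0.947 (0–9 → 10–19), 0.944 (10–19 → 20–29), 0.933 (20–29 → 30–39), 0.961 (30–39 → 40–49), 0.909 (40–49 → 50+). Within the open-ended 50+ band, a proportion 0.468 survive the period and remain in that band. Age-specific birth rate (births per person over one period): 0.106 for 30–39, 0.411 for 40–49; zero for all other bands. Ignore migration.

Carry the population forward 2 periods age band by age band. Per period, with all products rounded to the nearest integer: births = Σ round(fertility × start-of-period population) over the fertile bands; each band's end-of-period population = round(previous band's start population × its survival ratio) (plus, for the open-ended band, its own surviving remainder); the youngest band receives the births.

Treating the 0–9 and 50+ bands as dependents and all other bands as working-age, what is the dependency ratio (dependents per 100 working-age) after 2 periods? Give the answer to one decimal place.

— Period 1 —
Births: 8800 × 0.106 = 933  |  18100 × 0.411 = 7439 → 8372
10–19: 15600 × 0.947 = 14773
20–29: 17000 × 0.944 = 16048
30–39: 13100 × 0.933 = 12222
40–49: 8800 × 0.961 = 8457
50+: 18100 × 0.909 + 11000 × 0.468 = 16453 + 5148 = 21601
→ [8372, 14773, 16048, 12222, 8457, 21601]
— Period 2 —
Births: 12222 × 0.106 = 1296  |  8457 × 0.411 = 3476 → 4772
10–19: 8372 × 0.947 = 7928
20–29: 14773 × 0.944 = 13946
30–39: 16048 × 0.933 = 14973
40–49: 12222 × 0.961 = 11745
50+: 8457 × 0.909 + 21601 × 0.468 = 7687 + 10109 = 17796
→ [4772, 7928, 13946, 14973, 11745, 17796]
Dependents (band 0–9 + band 50+) = 4772 + 17796 = 22568; working-age = 48592; ratio = 22568/48592 × 100 = 46.4

46.4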